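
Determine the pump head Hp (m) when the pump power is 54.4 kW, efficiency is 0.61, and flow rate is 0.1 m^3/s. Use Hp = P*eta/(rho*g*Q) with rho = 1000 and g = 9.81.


Pump head formula: Hp = P * eta / (rho * g * Q).
Numerator: P * eta = 54.4 * 1000 * 0.61 = 33184.0 W.
Denominator: rho * g * Q = 1000 * 9.81 * 0.1 = 981.0.
Hp = 33184.0 / 981.0 = 33.83 m.

33.83


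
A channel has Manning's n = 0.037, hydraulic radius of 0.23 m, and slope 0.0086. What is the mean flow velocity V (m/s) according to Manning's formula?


Manning's equation gives V = (1/n) * R^(2/3) * S^(1/2).
First, compute R^(2/3) = 0.23^(2/3) = 0.3754.
Next, S^(1/2) = 0.0086^(1/2) = 0.092736.
Then 1/n = 1/0.037 = 27.03.
V = 27.03 * 0.3754 * 0.092736 = 0.9409 m/s.

0.9409


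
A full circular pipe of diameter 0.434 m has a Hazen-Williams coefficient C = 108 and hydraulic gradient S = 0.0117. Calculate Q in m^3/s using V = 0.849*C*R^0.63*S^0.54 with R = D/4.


For a full circular pipe, R = D/4 = 0.434/4 = 0.1085 m.
V = 0.849 * 108 * 0.1085^0.63 * 0.0117^0.54
  = 0.849 * 108 * 0.246786 * 0.090536
  = 2.0487 m/s.
Pipe area A = pi*D^2/4 = pi*0.434^2/4 = 0.1479 m^2.
Q = A * V = 0.1479 * 2.0487 = 0.3031 m^3/s.

0.3031


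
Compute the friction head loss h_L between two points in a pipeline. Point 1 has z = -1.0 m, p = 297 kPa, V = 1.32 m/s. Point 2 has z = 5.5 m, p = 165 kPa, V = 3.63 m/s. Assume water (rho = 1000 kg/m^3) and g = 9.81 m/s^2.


Total head at each section: H = z + p/(rho*g) + V^2/(2g).
H1 = -1.0 + 297*1000/(1000*9.81) + 1.32^2/(2*9.81)
   = -1.0 + 30.275 + 0.0888
   = 29.364 m.
H2 = 5.5 + 165*1000/(1000*9.81) + 3.63^2/(2*9.81)
   = 5.5 + 16.82 + 0.6716
   = 22.991 m.
h_L = H1 - H2 = 29.364 - 22.991 = 6.373 m.

6.373


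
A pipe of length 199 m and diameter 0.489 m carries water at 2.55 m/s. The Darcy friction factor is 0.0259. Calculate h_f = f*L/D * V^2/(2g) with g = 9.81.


Darcy-Weisbach equation: h_f = f * (L/D) * V^2/(2g).
f * L/D = 0.0259 * 199/0.489 = 10.5401.
V^2/(2g) = 2.55^2 / (2*9.81) = 6.5025 / 19.62 = 0.3314 m.
h_f = 10.5401 * 0.3314 = 3.493 m.

3.493


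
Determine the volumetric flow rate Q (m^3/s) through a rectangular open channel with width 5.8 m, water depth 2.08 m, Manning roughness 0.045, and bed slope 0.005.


For a rectangular channel, the cross-sectional area A = b * y = 5.8 * 2.08 = 12.06 m^2.
The wetted perimeter P = b + 2y = 5.8 + 2*2.08 = 9.96 m.
Hydraulic radius R = A/P = 12.06/9.96 = 1.2112 m.
Velocity V = (1/n)*R^(2/3)*S^(1/2) = (1/0.045)*1.2112^(2/3)*0.005^(1/2) = 1.7855 m/s.
Discharge Q = A * V = 12.06 * 1.7855 = 21.54 m^3/s.

21.54


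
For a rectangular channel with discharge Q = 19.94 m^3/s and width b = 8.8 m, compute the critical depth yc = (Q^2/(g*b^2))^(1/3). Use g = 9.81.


Using yc = (Q^2 / (g * b^2))^(1/3):
Q^2 = 19.94^2 = 397.6.
g * b^2 = 9.81 * 8.8^2 = 9.81 * 77.44 = 759.69.
Q^2 / (g*b^2) = 397.6 / 759.69 = 0.5234.
yc = 0.5234^(1/3) = 0.8059 m.

0.8059


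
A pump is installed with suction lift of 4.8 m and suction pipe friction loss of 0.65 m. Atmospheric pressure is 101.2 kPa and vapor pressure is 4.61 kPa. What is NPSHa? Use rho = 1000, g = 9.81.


NPSHa = p_atm/(rho*g) - z_s - hf_s - p_vap/(rho*g).
p_atm/(rho*g) = 101.2*1000 / (1000*9.81) = 10.316 m.
p_vap/(rho*g) = 4.61*1000 / (1000*9.81) = 0.47 m.
NPSHa = 10.316 - 4.8 - 0.65 - 0.47
      = 4.4 m.

4.4


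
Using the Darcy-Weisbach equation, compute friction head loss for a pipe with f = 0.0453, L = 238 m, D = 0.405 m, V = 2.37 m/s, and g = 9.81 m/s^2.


Darcy-Weisbach equation: h_f = f * (L/D) * V^2/(2g).
f * L/D = 0.0453 * 238/0.405 = 26.6207.
V^2/(2g) = 2.37^2 / (2*9.81) = 5.6169 / 19.62 = 0.2863 m.
h_f = 26.6207 * 0.2863 = 7.621 m.

7.621


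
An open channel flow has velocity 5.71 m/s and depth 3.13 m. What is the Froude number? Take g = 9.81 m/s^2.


The Froude number is defined as Fr = V / sqrt(g*y).
g*y = 9.81 * 3.13 = 30.7053.
sqrt(g*y) = sqrt(30.7053) = 5.5412.
Fr = 5.71 / 5.5412 = 1.0305.

1.0305


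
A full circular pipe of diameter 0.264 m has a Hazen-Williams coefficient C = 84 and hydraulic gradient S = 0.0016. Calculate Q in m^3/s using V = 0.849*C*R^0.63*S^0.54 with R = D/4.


For a full circular pipe, R = D/4 = 0.264/4 = 0.066 m.
V = 0.849 * 84 * 0.066^0.63 * 0.0016^0.54
  = 0.849 * 84 * 0.180432 * 0.030919
  = 0.3979 m/s.
Pipe area A = pi*D^2/4 = pi*0.264^2/4 = 0.0547 m^2.
Q = A * V = 0.0547 * 0.3979 = 0.0218 m^3/s.

0.0218


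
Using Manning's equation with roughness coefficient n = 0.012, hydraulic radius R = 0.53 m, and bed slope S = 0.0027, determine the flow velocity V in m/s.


Manning's equation gives V = (1/n) * R^(2/3) * S^(1/2).
First, compute R^(2/3) = 0.53^(2/3) = 0.6549.
Next, S^(1/2) = 0.0027^(1/2) = 0.051962.
Then 1/n = 1/0.012 = 83.33.
V = 83.33 * 0.6549 * 0.051962 = 2.8359 m/s.

2.8359


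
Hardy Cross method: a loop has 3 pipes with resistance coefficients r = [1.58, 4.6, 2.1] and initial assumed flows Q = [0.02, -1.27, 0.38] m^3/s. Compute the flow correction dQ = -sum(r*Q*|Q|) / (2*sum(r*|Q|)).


Numerator terms (r*Q*|Q|): 1.58*0.02*|0.02| = 0.0006; 4.6*-1.27*|-1.27| = -7.4193; 2.1*0.38*|0.38| = 0.3032.
Sum of numerator = -7.1155.
Denominator terms (r*|Q|): 1.58*|0.02| = 0.0316; 4.6*|-1.27| = 5.842; 2.1*|0.38| = 0.798.
2 * sum of denominator = 2 * 6.6716 = 13.3432.
dQ = --7.1155 / 13.3432 = 0.5333 m^3/s.

0.5333


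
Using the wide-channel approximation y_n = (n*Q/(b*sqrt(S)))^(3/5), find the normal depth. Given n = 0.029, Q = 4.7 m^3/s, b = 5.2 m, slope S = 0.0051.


We use the wide-channel approximation y_n = (n*Q/(b*sqrt(S)))^(3/5).
sqrt(S) = sqrt(0.0051) = 0.071414.
Numerator: n*Q = 0.029 * 4.7 = 0.1363.
Denominator: b*sqrt(S) = 5.2 * 0.071414 = 0.371353.
arg = 0.367.
y_n = 0.367^(3/5) = 0.5481 m.

0.5481


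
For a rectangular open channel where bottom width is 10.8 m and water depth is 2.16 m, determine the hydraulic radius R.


For a rectangular section:
Flow area A = b * y = 10.8 * 2.16 = 23.33 m^2.
Wetted perimeter P = b + 2y = 10.8 + 2*2.16 = 15.12 m.
Hydraulic radius R = A/P = 23.33 / 15.12 = 1.5429 m.

1.5429


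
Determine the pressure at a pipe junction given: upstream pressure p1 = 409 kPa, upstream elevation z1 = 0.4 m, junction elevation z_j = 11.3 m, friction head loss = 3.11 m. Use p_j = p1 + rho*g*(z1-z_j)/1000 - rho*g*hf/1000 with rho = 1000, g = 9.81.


Junction pressure: p_j = p1 + rho*g*(z1 - z_j)/1000 - rho*g*hf/1000.
Elevation term = 1000*9.81*(0.4 - 11.3)/1000 = -106.929 kPa.
Friction term = 1000*9.81*3.11/1000 = 30.509 kPa.
p_j = 409 + -106.929 - 30.509 = 271.56 kPa.

271.56


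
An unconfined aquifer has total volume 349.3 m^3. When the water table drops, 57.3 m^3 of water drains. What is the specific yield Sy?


Specific yield Sy = Volume drained / Total volume.
Sy = 57.3 / 349.3
   = 0.164.

0.164


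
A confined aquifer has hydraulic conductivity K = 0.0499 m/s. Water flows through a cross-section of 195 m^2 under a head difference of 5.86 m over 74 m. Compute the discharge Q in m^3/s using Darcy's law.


Darcy's law: Q = K * A * i, where i = dh/L.
Hydraulic gradient i = 5.86 / 74 = 0.079189.
Q = 0.0499 * 195 * 0.079189
  = 0.7706 m^3/s.

0.7706


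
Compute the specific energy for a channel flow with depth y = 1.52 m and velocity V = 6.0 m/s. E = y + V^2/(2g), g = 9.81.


Specific energy E = y + V^2/(2g).
Velocity head = V^2/(2g) = 6.0^2 / (2*9.81) = 36.0 / 19.62 = 1.8349 m.
E = 1.52 + 1.8349 = 3.3549 m.

3.3549


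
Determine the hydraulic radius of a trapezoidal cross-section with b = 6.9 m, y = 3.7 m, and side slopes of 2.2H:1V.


For a trapezoidal section with side slope z:
A = (b + z*y)*y = (6.9 + 2.2*3.7)*3.7 = 55.648 m^2.
P = b + 2*y*sqrt(1 + z^2) = 6.9 + 2*3.7*sqrt(1 + 2.2^2) = 24.783 m.
R = A/P = 55.648 / 24.783 = 2.2454 m.

2.2454


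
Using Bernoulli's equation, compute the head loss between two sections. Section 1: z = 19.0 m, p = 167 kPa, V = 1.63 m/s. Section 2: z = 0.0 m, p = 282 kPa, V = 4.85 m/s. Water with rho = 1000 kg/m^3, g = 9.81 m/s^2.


Total head at each section: H = z + p/(rho*g) + V^2/(2g).
H1 = 19.0 + 167*1000/(1000*9.81) + 1.63^2/(2*9.81)
   = 19.0 + 17.023 + 0.1354
   = 36.159 m.
H2 = 0.0 + 282*1000/(1000*9.81) + 4.85^2/(2*9.81)
   = 0.0 + 28.746 + 1.1989
   = 29.945 m.
h_L = H1 - H2 = 36.159 - 29.945 = 6.214 m.

6.214


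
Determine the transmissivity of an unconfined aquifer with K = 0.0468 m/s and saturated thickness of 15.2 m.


Transmissivity is defined as T = K * h.
T = 0.0468 * 15.2
  = 0.7114 m^2/s.

0.7114


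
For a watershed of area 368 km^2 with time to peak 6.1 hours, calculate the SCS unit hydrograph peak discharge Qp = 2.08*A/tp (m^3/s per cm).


SCS formula: Qp = 2.08 * A / tp.
Qp = 2.08 * 368 / 6.1
   = 765.44 / 6.1
   = 125.48 m^3/s per cm.

125.48


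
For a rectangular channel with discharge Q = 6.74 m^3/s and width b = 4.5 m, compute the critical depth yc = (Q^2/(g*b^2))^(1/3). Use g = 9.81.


Using yc = (Q^2 / (g * b^2))^(1/3):
Q^2 = 6.74^2 = 45.43.
g * b^2 = 9.81 * 4.5^2 = 9.81 * 20.25 = 198.65.
Q^2 / (g*b^2) = 45.43 / 198.65 = 0.2287.
yc = 0.2287^(1/3) = 0.6115 m.

0.6115


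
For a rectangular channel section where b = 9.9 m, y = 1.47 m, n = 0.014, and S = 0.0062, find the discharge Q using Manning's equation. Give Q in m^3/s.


For a rectangular channel, the cross-sectional area A = b * y = 9.9 * 1.47 = 14.55 m^2.
The wetted perimeter P = b + 2y = 9.9 + 2*1.47 = 12.84 m.
Hydraulic radius R = A/P = 14.55/12.84 = 1.1334 m.
Velocity V = (1/n)*R^(2/3)*S^(1/2) = (1/0.014)*1.1334^(2/3)*0.0062^(1/2) = 6.114 m/s.
Discharge Q = A * V = 14.55 * 6.114 = 88.977 m^3/s.

88.977


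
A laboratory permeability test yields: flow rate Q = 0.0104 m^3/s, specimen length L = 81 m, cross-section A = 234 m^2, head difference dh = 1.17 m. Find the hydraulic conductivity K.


From K = Q*L / (A*dh):
Numerator: Q*L = 0.0104 * 81 = 0.8424.
Denominator: A*dh = 234 * 1.17 = 273.78.
K = 0.8424 / 273.78 = 0.003077 m/s.

0.003077


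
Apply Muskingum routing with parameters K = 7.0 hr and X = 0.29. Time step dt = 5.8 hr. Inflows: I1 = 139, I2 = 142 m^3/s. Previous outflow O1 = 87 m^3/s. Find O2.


Muskingum coefficients:
denom = 2*K*(1-X) + dt = 2*7.0*(1-0.29) + 5.8 = 15.74.
C0 = (dt - 2*K*X)/denom = (5.8 - 2*7.0*0.29)/15.74 = 0.1105.
C1 = (dt + 2*K*X)/denom = (5.8 + 2*7.0*0.29)/15.74 = 0.6264.
C2 = (2*K*(1-X) - dt)/denom = 0.263.
O2 = C0*I2 + C1*I1 + C2*O1
   = 0.1105*142 + 0.6264*139 + 0.263*87
   = 125.65 m^3/s.

125.65


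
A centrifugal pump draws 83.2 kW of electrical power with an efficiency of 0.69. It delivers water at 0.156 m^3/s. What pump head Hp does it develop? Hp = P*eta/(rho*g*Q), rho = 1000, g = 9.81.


Pump head formula: Hp = P * eta / (rho * g * Q).
Numerator: P * eta = 83.2 * 1000 * 0.69 = 57408.0 W.
Denominator: rho * g * Q = 1000 * 9.81 * 0.156 = 1530.36.
Hp = 57408.0 / 1530.36 = 37.51 m.

37.51


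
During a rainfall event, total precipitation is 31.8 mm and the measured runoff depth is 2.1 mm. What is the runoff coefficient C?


The runoff coefficient C = runoff depth / rainfall depth.
C = 2.1 / 31.8
  = 0.066.

0.066


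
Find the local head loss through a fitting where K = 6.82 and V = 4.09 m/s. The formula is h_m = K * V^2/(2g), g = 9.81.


Minor loss formula: h_m = K * V^2/(2g).
V^2 = 4.09^2 = 16.7281.
V^2/(2g) = 16.7281 / 19.62 = 0.8526 m.
h_m = 6.82 * 0.8526 = 5.8148 m.

5.8148


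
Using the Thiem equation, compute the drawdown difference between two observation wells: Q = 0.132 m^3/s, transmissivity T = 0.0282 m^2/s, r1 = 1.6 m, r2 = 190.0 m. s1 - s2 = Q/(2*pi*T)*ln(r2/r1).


Thiem equation: s1 - s2 = Q/(2*pi*T) * ln(r2/r1).
ln(r2/r1) = ln(190.0/1.6) = 4.777.
Q/(2*pi*T) = 0.132 / (2*pi*0.0282) = 0.132 / 0.1772 = 0.745.
s1 - s2 = 0.745 * 4.777 = 3.5588 m.

3.5588


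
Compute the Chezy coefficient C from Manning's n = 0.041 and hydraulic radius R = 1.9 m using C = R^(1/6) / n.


The Chezy coefficient relates to Manning's n through C = R^(1/6) / n.
R^(1/6) = 1.9^(1/6) = 1.112907.
C = 1.112907 / 0.041 = 27.14 m^(1/2)/s.

27.14


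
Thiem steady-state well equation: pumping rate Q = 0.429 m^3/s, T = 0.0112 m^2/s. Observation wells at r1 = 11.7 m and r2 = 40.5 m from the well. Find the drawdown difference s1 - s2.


Thiem equation: s1 - s2 = Q/(2*pi*T) * ln(r2/r1).
ln(r2/r1) = ln(40.5/11.7) = 1.2417.
Q/(2*pi*T) = 0.429 / (2*pi*0.0112) = 0.429 / 0.0704 = 6.0962.
s1 - s2 = 6.0962 * 1.2417 = 7.5697 m.

7.5697


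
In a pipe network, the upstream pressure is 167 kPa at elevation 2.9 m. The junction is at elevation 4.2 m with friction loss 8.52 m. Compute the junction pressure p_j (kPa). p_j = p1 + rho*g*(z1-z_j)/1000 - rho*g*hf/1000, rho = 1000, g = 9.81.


Junction pressure: p_j = p1 + rho*g*(z1 - z_j)/1000 - rho*g*hf/1000.
Elevation term = 1000*9.81*(2.9 - 4.2)/1000 = -12.753 kPa.
Friction term = 1000*9.81*8.52/1000 = 83.581 kPa.
p_j = 167 + -12.753 - 83.581 = 70.67 kPa.

70.67


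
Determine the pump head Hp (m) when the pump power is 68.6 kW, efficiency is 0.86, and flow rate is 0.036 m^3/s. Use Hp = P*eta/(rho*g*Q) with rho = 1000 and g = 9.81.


Pump head formula: Hp = P * eta / (rho * g * Q).
Numerator: P * eta = 68.6 * 1000 * 0.86 = 58996.0 W.
Denominator: rho * g * Q = 1000 * 9.81 * 0.036 = 353.16.
Hp = 58996.0 / 353.16 = 167.05 m.

167.05


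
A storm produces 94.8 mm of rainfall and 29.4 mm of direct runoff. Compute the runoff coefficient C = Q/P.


The runoff coefficient C = runoff depth / rainfall depth.
C = 29.4 / 94.8
  = 0.3101.

0.3101


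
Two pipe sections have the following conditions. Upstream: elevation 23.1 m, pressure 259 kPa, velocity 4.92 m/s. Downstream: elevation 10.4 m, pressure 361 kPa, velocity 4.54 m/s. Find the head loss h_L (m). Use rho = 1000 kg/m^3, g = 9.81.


Total head at each section: H = z + p/(rho*g) + V^2/(2g).
H1 = 23.1 + 259*1000/(1000*9.81) + 4.92^2/(2*9.81)
   = 23.1 + 26.402 + 1.2338
   = 50.735 m.
H2 = 10.4 + 361*1000/(1000*9.81) + 4.54^2/(2*9.81)
   = 10.4 + 36.799 + 1.0505
   = 48.25 m.
h_L = H1 - H2 = 50.735 - 48.25 = 2.486 m.

2.486


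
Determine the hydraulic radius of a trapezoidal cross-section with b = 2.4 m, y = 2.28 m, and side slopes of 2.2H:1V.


For a trapezoidal section with side slope z:
A = (b + z*y)*y = (2.4 + 2.2*2.28)*2.28 = 16.908 m^2.
P = b + 2*y*sqrt(1 + z^2) = 2.4 + 2*2.28*sqrt(1 + 2.2^2) = 13.42 m.
R = A/P = 16.908 / 13.42 = 1.26 m.

1.26


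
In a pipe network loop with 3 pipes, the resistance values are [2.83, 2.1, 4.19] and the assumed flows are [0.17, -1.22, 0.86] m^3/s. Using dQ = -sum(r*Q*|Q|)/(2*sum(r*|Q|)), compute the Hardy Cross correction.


Numerator terms (r*Q*|Q|): 2.83*0.17*|0.17| = 0.0818; 2.1*-1.22*|-1.22| = -3.1256; 4.19*0.86*|0.86| = 3.0989.
Sum of numerator = 0.0551.
Denominator terms (r*|Q|): 2.83*|0.17| = 0.4811; 2.1*|-1.22| = 2.562; 4.19*|0.86| = 3.6034.
2 * sum of denominator = 2 * 6.6465 = 13.293.
dQ = -0.0551 / 13.293 = -0.0041 m^3/s.

-0.0041


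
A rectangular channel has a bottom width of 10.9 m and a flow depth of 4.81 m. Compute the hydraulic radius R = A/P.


For a rectangular section:
Flow area A = b * y = 10.9 * 4.81 = 52.43 m^2.
Wetted perimeter P = b + 2y = 10.9 + 2*4.81 = 20.52 m.
Hydraulic radius R = A/P = 52.43 / 20.52 = 2.555 m.

2.555


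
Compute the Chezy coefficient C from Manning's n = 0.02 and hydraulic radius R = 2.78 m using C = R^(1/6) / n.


The Chezy coefficient relates to Manning's n through C = R^(1/6) / n.
R^(1/6) = 2.78^(1/6) = 1.185789.
C = 1.185789 / 0.02 = 59.29 m^(1/2)/s.

59.29


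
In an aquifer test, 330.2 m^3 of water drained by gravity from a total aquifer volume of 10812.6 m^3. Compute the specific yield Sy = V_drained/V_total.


Specific yield Sy = Volume drained / Total volume.
Sy = 330.2 / 10812.6
   = 0.0305.

0.0305


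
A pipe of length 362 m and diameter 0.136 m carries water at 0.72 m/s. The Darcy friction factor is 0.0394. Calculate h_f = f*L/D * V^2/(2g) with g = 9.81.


Darcy-Weisbach equation: h_f = f * (L/D) * V^2/(2g).
f * L/D = 0.0394 * 362/0.136 = 104.8735.
V^2/(2g) = 0.72^2 / (2*9.81) = 0.5184 / 19.62 = 0.0264 m.
h_f = 104.8735 * 0.0264 = 2.771 m.

2.771


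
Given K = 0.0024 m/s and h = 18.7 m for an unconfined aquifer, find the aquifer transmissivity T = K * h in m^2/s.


Transmissivity is defined as T = K * h.
T = 0.0024 * 18.7
  = 0.0449 m^2/s.

0.0449


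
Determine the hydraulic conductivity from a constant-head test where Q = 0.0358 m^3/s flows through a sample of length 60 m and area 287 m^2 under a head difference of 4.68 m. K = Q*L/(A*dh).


From K = Q*L / (A*dh):
Numerator: Q*L = 0.0358 * 60 = 2.148.
Denominator: A*dh = 287 * 4.68 = 1343.16.
K = 2.148 / 1343.16 = 0.001599 m/s.

0.001599


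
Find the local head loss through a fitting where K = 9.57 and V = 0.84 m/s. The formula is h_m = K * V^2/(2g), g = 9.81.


Minor loss formula: h_m = K * V^2/(2g).
V^2 = 0.84^2 = 0.7056.
V^2/(2g) = 0.7056 / 19.62 = 0.036 m.
h_m = 9.57 * 0.036 = 0.3442 m.

0.3442


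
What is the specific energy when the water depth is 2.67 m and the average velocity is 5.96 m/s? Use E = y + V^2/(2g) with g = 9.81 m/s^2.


Specific energy E = y + V^2/(2g).
Velocity head = V^2/(2g) = 5.96^2 / (2*9.81) = 35.5216 / 19.62 = 1.8105 m.
E = 2.67 + 1.8105 = 4.4805 m.

4.4805


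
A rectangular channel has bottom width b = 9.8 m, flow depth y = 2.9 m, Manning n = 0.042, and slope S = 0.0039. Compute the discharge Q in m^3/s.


For a rectangular channel, the cross-sectional area A = b * y = 9.8 * 2.9 = 28.42 m^2.
The wetted perimeter P = b + 2y = 9.8 + 2*2.9 = 15.6 m.
Hydraulic radius R = A/P = 28.42/15.6 = 1.8218 m.
Velocity V = (1/n)*R^(2/3)*S^(1/2) = (1/0.042)*1.8218^(2/3)*0.0039^(1/2) = 2.2179 m/s.
Discharge Q = A * V = 28.42 * 2.2179 = 63.034 m^3/s.

63.034


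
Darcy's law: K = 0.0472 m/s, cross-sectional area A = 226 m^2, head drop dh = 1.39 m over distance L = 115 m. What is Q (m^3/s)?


Darcy's law: Q = K * A * i, where i = dh/L.
Hydraulic gradient i = 1.39 / 115 = 0.012087.
Q = 0.0472 * 226 * 0.012087
  = 0.1289 m^3/s.

0.1289


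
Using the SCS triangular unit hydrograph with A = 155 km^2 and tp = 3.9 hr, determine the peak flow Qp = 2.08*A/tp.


SCS formula: Qp = 2.08 * A / tp.
Qp = 2.08 * 155 / 3.9
   = 322.4 / 3.9
   = 82.67 m^3/s per cm.

82.67


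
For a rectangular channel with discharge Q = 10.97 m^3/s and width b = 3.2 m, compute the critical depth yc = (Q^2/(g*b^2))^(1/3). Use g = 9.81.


Using yc = (Q^2 / (g * b^2))^(1/3):
Q^2 = 10.97^2 = 120.34.
g * b^2 = 9.81 * 3.2^2 = 9.81 * 10.24 = 100.45.
Q^2 / (g*b^2) = 120.34 / 100.45 = 1.198.
yc = 1.198^(1/3) = 1.0621 m.

1.0621


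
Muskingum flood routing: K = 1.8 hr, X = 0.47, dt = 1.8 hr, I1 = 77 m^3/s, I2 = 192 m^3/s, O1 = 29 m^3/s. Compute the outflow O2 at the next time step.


Muskingum coefficients:
denom = 2*K*(1-X) + dt = 2*1.8*(1-0.47) + 1.8 = 3.708.
C0 = (dt - 2*K*X)/denom = (1.8 - 2*1.8*0.47)/3.708 = 0.0291.
C1 = (dt + 2*K*X)/denom = (1.8 + 2*1.8*0.47)/3.708 = 0.9417.
C2 = (2*K*(1-X) - dt)/denom = 0.0291.
O2 = C0*I2 + C1*I1 + C2*O1
   = 0.0291*192 + 0.9417*77 + 0.0291*29
   = 78.95 m^3/s.

78.95


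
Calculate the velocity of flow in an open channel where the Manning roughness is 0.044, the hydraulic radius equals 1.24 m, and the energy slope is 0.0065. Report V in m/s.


Manning's equation gives V = (1/n) * R^(2/3) * S^(1/2).
First, compute R^(2/3) = 1.24^(2/3) = 1.1542.
Next, S^(1/2) = 0.0065^(1/2) = 0.080623.
Then 1/n = 1/0.044 = 22.73.
V = 22.73 * 1.1542 * 0.080623 = 2.1149 m/s.

2.1149


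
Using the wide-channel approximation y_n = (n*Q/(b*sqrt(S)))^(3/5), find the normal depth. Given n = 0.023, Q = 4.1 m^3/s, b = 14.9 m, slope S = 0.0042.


We use the wide-channel approximation y_n = (n*Q/(b*sqrt(S)))^(3/5).
sqrt(S) = sqrt(0.0042) = 0.064807.
Numerator: n*Q = 0.023 * 4.1 = 0.0943.
Denominator: b*sqrt(S) = 14.9 * 0.064807 = 0.965624.
arg = 0.0977.
y_n = 0.0977^(3/5) = 0.2476 m.

0.2476


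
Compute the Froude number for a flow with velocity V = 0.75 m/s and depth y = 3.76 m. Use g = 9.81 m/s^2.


The Froude number is defined as Fr = V / sqrt(g*y).
g*y = 9.81 * 3.76 = 36.8856.
sqrt(g*y) = sqrt(36.8856) = 6.0734.
Fr = 0.75 / 6.0734 = 0.1235.

0.1235


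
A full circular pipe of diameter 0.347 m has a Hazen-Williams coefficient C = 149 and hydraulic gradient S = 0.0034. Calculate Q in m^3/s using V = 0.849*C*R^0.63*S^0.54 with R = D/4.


For a full circular pipe, R = D/4 = 0.347/4 = 0.0867 m.
V = 0.849 * 149 * 0.0867^0.63 * 0.0034^0.54
  = 0.849 * 149 * 0.214343 * 0.046451
  = 1.2595 m/s.
Pipe area A = pi*D^2/4 = pi*0.347^2/4 = 0.0946 m^2.
Q = A * V = 0.0946 * 1.2595 = 0.1191 m^3/s.

0.1191


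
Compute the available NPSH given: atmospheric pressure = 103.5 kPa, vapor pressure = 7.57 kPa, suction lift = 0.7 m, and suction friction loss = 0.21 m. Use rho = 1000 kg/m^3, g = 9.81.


NPSHa = p_atm/(rho*g) - z_s - hf_s - p_vap/(rho*g).
p_atm/(rho*g) = 103.5*1000 / (1000*9.81) = 10.55 m.
p_vap/(rho*g) = 7.57*1000 / (1000*9.81) = 0.772 m.
NPSHa = 10.55 - 0.7 - 0.21 - 0.772
      = 8.87 m.

8.87


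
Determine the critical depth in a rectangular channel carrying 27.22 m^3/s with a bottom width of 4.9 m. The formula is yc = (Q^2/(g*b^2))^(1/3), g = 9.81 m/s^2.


Using yc = (Q^2 / (g * b^2))^(1/3):
Q^2 = 27.22^2 = 740.93.
g * b^2 = 9.81 * 4.9^2 = 9.81 * 24.01 = 235.54.
Q^2 / (g*b^2) = 740.93 / 235.54 = 3.1457.
yc = 3.1457^(1/3) = 1.4652 m.

1.4652


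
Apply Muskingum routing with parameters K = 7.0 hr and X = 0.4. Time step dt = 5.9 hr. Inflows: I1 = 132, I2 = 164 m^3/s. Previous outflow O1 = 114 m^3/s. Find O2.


Muskingum coefficients:
denom = 2*K*(1-X) + dt = 2*7.0*(1-0.4) + 5.9 = 14.3.
C0 = (dt - 2*K*X)/denom = (5.9 - 2*7.0*0.4)/14.3 = 0.021.
C1 = (dt + 2*K*X)/denom = (5.9 + 2*7.0*0.4)/14.3 = 0.8042.
C2 = (2*K*(1-X) - dt)/denom = 0.1748.
O2 = C0*I2 + C1*I1 + C2*O1
   = 0.021*164 + 0.8042*132 + 0.1748*114
   = 129.52 m^3/s.

129.52


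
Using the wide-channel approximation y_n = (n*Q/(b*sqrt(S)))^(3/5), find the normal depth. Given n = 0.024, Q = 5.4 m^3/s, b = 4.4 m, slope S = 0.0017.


We use the wide-channel approximation y_n = (n*Q/(b*sqrt(S)))^(3/5).
sqrt(S) = sqrt(0.0017) = 0.041231.
Numerator: n*Q = 0.024 * 5.4 = 0.1296.
Denominator: b*sqrt(S) = 4.4 * 0.041231 = 0.181416.
arg = 0.7144.
y_n = 0.7144^(3/5) = 0.8173 m.

0.8173


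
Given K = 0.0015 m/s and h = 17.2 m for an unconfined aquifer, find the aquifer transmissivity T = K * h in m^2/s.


Transmissivity is defined as T = K * h.
T = 0.0015 * 17.2
  = 0.0258 m^2/s.

0.0258


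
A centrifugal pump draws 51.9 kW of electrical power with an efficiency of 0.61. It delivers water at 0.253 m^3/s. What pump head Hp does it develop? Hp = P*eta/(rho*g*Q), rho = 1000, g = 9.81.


Pump head formula: Hp = P * eta / (rho * g * Q).
Numerator: P * eta = 51.9 * 1000 * 0.61 = 31659.0 W.
Denominator: rho * g * Q = 1000 * 9.81 * 0.253 = 2481.93.
Hp = 31659.0 / 2481.93 = 12.76 m.

12.76


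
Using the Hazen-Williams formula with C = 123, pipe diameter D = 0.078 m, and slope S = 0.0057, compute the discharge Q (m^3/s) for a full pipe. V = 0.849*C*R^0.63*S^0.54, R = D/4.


For a full circular pipe, R = D/4 = 0.078/4 = 0.0195 m.
V = 0.849 * 123 * 0.0195^0.63 * 0.0057^0.54
  = 0.849 * 123 * 0.083699 * 0.061401
  = 0.5367 m/s.
Pipe area A = pi*D^2/4 = pi*0.078^2/4 = 0.0048 m^2.
Q = A * V = 0.0048 * 0.5367 = 0.0026 m^3/s.

0.0026


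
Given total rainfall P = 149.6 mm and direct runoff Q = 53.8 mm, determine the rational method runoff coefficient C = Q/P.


The runoff coefficient C = runoff depth / rainfall depth.
C = 53.8 / 149.6
  = 0.3596.

0.3596


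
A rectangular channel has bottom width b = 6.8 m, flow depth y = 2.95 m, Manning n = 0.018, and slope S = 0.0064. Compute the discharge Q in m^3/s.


For a rectangular channel, the cross-sectional area A = b * y = 6.8 * 2.95 = 20.06 m^2.
The wetted perimeter P = b + 2y = 6.8 + 2*2.95 = 12.7 m.
Hydraulic radius R = A/P = 20.06/12.7 = 1.5795 m.
Velocity V = (1/n)*R^(2/3)*S^(1/2) = (1/0.018)*1.5795^(2/3)*0.0064^(1/2) = 6.0279 m/s.
Discharge Q = A * V = 20.06 * 6.0279 = 120.92 m^3/s.

120.92


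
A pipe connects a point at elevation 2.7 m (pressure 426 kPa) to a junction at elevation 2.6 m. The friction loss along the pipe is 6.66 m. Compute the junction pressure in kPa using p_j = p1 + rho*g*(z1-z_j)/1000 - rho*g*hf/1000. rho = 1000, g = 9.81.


Junction pressure: p_j = p1 + rho*g*(z1 - z_j)/1000 - rho*g*hf/1000.
Elevation term = 1000*9.81*(2.7 - 2.6)/1000 = 0.981 kPa.
Friction term = 1000*9.81*6.66/1000 = 65.335 kPa.
p_j = 426 + 0.981 - 65.335 = 361.65 kPa.

361.65


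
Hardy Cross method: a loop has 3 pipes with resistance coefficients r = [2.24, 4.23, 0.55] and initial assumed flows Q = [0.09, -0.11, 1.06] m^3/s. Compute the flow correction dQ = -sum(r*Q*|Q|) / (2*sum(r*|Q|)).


Numerator terms (r*Q*|Q|): 2.24*0.09*|0.09| = 0.0181; 4.23*-0.11*|-0.11| = -0.0512; 0.55*1.06*|1.06| = 0.618.
Sum of numerator = 0.5849.
Denominator terms (r*|Q|): 2.24*|0.09| = 0.2016; 4.23*|-0.11| = 0.4653; 0.55*|1.06| = 0.583.
2 * sum of denominator = 2 * 1.2499 = 2.4998.
dQ = -0.5849 / 2.4998 = -0.234 m^3/s.

-0.234


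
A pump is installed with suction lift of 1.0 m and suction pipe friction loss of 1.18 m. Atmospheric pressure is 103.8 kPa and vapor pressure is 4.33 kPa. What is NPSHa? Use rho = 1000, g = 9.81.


NPSHa = p_atm/(rho*g) - z_s - hf_s - p_vap/(rho*g).
p_atm/(rho*g) = 103.8*1000 / (1000*9.81) = 10.581 m.
p_vap/(rho*g) = 4.33*1000 / (1000*9.81) = 0.441 m.
NPSHa = 10.581 - 1.0 - 1.18 - 0.441
      = 7.96 m.

7.96


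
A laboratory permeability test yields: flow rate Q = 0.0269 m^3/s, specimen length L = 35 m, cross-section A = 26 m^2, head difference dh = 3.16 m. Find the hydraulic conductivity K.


From K = Q*L / (A*dh):
Numerator: Q*L = 0.0269 * 35 = 0.9415.
Denominator: A*dh = 26 * 3.16 = 82.16.
K = 0.9415 / 82.16 = 0.011459 m/s.

0.011459


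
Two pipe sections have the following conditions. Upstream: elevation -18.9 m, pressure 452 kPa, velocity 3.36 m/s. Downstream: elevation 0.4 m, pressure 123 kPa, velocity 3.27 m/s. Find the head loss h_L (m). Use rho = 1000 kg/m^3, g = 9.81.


Total head at each section: H = z + p/(rho*g) + V^2/(2g).
H1 = -18.9 + 452*1000/(1000*9.81) + 3.36^2/(2*9.81)
   = -18.9 + 46.075 + 0.5754
   = 27.751 m.
H2 = 0.4 + 123*1000/(1000*9.81) + 3.27^2/(2*9.81)
   = 0.4 + 12.538 + 0.545
   = 13.483 m.
h_L = H1 - H2 = 27.751 - 13.483 = 14.268 m.

14.268


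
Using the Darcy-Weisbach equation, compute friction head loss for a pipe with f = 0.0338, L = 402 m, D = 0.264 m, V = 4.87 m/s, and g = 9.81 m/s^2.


Darcy-Weisbach equation: h_f = f * (L/D) * V^2/(2g).
f * L/D = 0.0338 * 402/0.264 = 51.4682.
V^2/(2g) = 4.87^2 / (2*9.81) = 23.7169 / 19.62 = 1.2088 m.
h_f = 51.4682 * 1.2088 = 62.215 m.

62.215


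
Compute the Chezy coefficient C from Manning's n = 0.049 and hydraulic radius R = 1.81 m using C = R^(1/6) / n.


The Chezy coefficient relates to Manning's n through C = R^(1/6) / n.
R^(1/6) = 1.81^(1/6) = 1.103942.
C = 1.103942 / 0.049 = 22.53 m^(1/2)/s.

22.53


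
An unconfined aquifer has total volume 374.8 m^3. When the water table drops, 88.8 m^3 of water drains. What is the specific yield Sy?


Specific yield Sy = Volume drained / Total volume.
Sy = 88.8 / 374.8
   = 0.2369.

0.2369


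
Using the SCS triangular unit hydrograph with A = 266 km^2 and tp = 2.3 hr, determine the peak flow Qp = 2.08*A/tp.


SCS formula: Qp = 2.08 * A / tp.
Qp = 2.08 * 266 / 2.3
   = 553.28 / 2.3
   = 240.56 m^3/s per cm.

240.56


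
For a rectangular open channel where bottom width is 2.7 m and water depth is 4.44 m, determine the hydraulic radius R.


For a rectangular section:
Flow area A = b * y = 2.7 * 4.44 = 11.99 m^2.
Wetted perimeter P = b + 2y = 2.7 + 2*4.44 = 11.58 m.
Hydraulic radius R = A/P = 11.99 / 11.58 = 1.0352 m.

1.0352


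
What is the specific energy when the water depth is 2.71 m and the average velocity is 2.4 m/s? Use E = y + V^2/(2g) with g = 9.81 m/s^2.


Specific energy E = y + V^2/(2g).
Velocity head = V^2/(2g) = 2.4^2 / (2*9.81) = 5.76 / 19.62 = 0.2936 m.
E = 2.71 + 0.2936 = 3.0036 m.

3.0036


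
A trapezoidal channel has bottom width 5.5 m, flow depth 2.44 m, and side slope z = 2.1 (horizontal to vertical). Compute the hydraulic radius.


For a trapezoidal section with side slope z:
A = (b + z*y)*y = (5.5 + 2.1*2.44)*2.44 = 25.923 m^2.
P = b + 2*y*sqrt(1 + z^2) = 5.5 + 2*2.44*sqrt(1 + 2.1^2) = 16.851 m.
R = A/P = 25.923 / 16.851 = 1.5384 m.

1.5384


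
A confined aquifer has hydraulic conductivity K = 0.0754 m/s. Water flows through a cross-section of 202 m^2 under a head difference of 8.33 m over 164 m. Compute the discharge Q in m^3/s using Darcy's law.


Darcy's law: Q = K * A * i, where i = dh/L.
Hydraulic gradient i = 8.33 / 164 = 0.050793.
Q = 0.0754 * 202 * 0.050793
  = 0.7736 m^3/s.

0.7736


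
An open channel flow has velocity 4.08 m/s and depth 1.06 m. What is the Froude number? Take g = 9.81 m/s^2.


The Froude number is defined as Fr = V / sqrt(g*y).
g*y = 9.81 * 1.06 = 10.3986.
sqrt(g*y) = sqrt(10.3986) = 3.2247.
Fr = 4.08 / 3.2247 = 1.2652.

1.2652


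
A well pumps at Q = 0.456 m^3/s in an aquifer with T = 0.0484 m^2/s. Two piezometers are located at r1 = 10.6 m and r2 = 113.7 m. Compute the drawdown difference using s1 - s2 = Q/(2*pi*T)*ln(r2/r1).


Thiem equation: s1 - s2 = Q/(2*pi*T) * ln(r2/r1).
ln(r2/r1) = ln(113.7/10.6) = 2.3727.
Q/(2*pi*T) = 0.456 / (2*pi*0.0484) = 0.456 / 0.3041 = 1.4995.
s1 - s2 = 1.4995 * 2.3727 = 3.5578 m.

3.5578


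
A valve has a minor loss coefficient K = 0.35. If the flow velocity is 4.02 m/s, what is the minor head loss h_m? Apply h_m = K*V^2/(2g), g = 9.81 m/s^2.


Minor loss formula: h_m = K * V^2/(2g).
V^2 = 4.02^2 = 16.1604.
V^2/(2g) = 16.1604 / 19.62 = 0.8237 m.
h_m = 0.35 * 0.8237 = 0.2883 m.

0.2883


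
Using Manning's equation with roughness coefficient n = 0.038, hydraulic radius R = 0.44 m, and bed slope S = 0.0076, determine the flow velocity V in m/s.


Manning's equation gives V = (1/n) * R^(2/3) * S^(1/2).
First, compute R^(2/3) = 0.44^(2/3) = 0.5785.
Next, S^(1/2) = 0.0076^(1/2) = 0.087178.
Then 1/n = 1/0.038 = 26.32.
V = 26.32 * 0.5785 * 0.087178 = 1.3272 m/s.

1.3272


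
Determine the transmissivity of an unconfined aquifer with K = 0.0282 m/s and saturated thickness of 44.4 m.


Transmissivity is defined as T = K * h.
T = 0.0282 * 44.4
  = 1.2521 m^2/s.

1.2521


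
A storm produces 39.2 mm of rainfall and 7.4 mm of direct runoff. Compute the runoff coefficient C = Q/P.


The runoff coefficient C = runoff depth / rainfall depth.
C = 7.4 / 39.2
  = 0.1888.

0.1888


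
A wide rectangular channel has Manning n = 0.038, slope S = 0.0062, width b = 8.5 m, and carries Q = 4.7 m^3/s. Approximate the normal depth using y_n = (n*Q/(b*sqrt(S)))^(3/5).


We use the wide-channel approximation y_n = (n*Q/(b*sqrt(S)))^(3/5).
sqrt(S) = sqrt(0.0062) = 0.07874.
Numerator: n*Q = 0.038 * 4.7 = 0.1786.
Denominator: b*sqrt(S) = 8.5 * 0.07874 = 0.66929.
arg = 0.2668.
y_n = 0.2668^(3/5) = 0.4526 m.

0.4526


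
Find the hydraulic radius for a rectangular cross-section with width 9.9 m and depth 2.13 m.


For a rectangular section:
Flow area A = b * y = 9.9 * 2.13 = 21.09 m^2.
Wetted perimeter P = b + 2y = 9.9 + 2*2.13 = 14.16 m.
Hydraulic radius R = A/P = 21.09 / 14.16 = 1.4892 m.

1.4892


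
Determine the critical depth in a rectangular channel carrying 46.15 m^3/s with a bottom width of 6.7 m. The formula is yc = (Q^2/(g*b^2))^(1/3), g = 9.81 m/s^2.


Using yc = (Q^2 / (g * b^2))^(1/3):
Q^2 = 46.15^2 = 2129.82.
g * b^2 = 9.81 * 6.7^2 = 9.81 * 44.89 = 440.37.
Q^2 / (g*b^2) = 2129.82 / 440.37 = 4.8364.
yc = 4.8364^(1/3) = 1.6911 m.

1.6911


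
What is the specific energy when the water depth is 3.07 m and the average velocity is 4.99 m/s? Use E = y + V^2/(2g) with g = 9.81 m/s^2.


Specific energy E = y + V^2/(2g).
Velocity head = V^2/(2g) = 4.99^2 / (2*9.81) = 24.9001 / 19.62 = 1.2691 m.
E = 3.07 + 1.2691 = 4.3391 m.

4.3391


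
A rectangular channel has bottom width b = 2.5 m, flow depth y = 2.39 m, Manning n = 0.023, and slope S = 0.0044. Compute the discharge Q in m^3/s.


For a rectangular channel, the cross-sectional area A = b * y = 2.5 * 2.39 = 5.98 m^2.
The wetted perimeter P = b + 2y = 2.5 + 2*2.39 = 7.28 m.
Hydraulic radius R = A/P = 5.98/7.28 = 0.8207 m.
Velocity V = (1/n)*R^(2/3)*S^(1/2) = (1/0.023)*0.8207^(2/3)*0.0044^(1/2) = 2.5282 m/s.
Discharge Q = A * V = 5.98 * 2.5282 = 15.106 m^3/s.

15.106


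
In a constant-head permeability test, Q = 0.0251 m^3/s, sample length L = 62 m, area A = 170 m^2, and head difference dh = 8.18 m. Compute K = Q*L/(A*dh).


From K = Q*L / (A*dh):
Numerator: Q*L = 0.0251 * 62 = 1.5562.
Denominator: A*dh = 170 * 8.18 = 1390.6.
K = 1.5562 / 1390.6 = 0.001119 m/s.

0.001119


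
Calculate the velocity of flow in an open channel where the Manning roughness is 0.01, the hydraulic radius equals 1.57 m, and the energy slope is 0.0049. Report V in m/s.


Manning's equation gives V = (1/n) * R^(2/3) * S^(1/2).
First, compute R^(2/3) = 1.57^(2/3) = 1.3508.
Next, S^(1/2) = 0.0049^(1/2) = 0.07.
Then 1/n = 1/0.01 = 100.0.
V = 100.0 * 1.3508 * 0.07 = 9.4558 m/s.

9.4558


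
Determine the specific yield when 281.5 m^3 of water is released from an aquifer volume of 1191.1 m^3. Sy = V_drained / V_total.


Specific yield Sy = Volume drained / Total volume.
Sy = 281.5 / 1191.1
   = 0.2363.

0.2363


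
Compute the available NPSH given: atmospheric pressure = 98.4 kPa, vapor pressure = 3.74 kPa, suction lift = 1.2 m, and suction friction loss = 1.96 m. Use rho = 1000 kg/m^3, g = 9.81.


NPSHa = p_atm/(rho*g) - z_s - hf_s - p_vap/(rho*g).
p_atm/(rho*g) = 98.4*1000 / (1000*9.81) = 10.031 m.
p_vap/(rho*g) = 3.74*1000 / (1000*9.81) = 0.381 m.
NPSHa = 10.031 - 1.2 - 1.96 - 0.381
      = 6.49 m.

6.49


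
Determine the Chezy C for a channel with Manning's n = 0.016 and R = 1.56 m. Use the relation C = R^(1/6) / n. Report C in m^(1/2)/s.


The Chezy coefficient relates to Manning's n through C = R^(1/6) / n.
R^(1/6) = 1.56^(1/6) = 1.07693.
C = 1.07693 / 0.016 = 67.31 m^(1/2)/s.

67.31


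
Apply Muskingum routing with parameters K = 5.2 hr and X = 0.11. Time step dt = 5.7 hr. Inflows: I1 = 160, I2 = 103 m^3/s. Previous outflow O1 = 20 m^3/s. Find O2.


Muskingum coefficients:
denom = 2*K*(1-X) + dt = 2*5.2*(1-0.11) + 5.7 = 14.956.
C0 = (dt - 2*K*X)/denom = (5.7 - 2*5.2*0.11)/14.956 = 0.3046.
C1 = (dt + 2*K*X)/denom = (5.7 + 2*5.2*0.11)/14.956 = 0.4576.
C2 = (2*K*(1-X) - dt)/denom = 0.2378.
O2 = C0*I2 + C1*I1 + C2*O1
   = 0.3046*103 + 0.4576*160 + 0.2378*20
   = 109.35 m^3/s.

109.35


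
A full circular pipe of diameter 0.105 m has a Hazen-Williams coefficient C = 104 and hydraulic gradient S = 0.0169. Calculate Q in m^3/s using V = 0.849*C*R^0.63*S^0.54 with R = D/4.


For a full circular pipe, R = D/4 = 0.105/4 = 0.0262 m.
V = 0.849 * 104 * 0.0262^0.63 * 0.0169^0.54
  = 0.849 * 104 * 0.100937 * 0.110423
  = 0.9841 m/s.
Pipe area A = pi*D^2/4 = pi*0.105^2/4 = 0.0087 m^2.
Q = A * V = 0.0087 * 0.9841 = 0.0085 m^3/s.

0.0085


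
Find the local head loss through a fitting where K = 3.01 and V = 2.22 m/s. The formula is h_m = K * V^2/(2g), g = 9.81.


Minor loss formula: h_m = K * V^2/(2g).
V^2 = 2.22^2 = 4.9284.
V^2/(2g) = 4.9284 / 19.62 = 0.2512 m.
h_m = 3.01 * 0.2512 = 0.7561 m.

0.7561


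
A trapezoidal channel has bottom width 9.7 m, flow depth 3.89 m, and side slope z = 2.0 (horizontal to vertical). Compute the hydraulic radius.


For a trapezoidal section with side slope z:
A = (b + z*y)*y = (9.7 + 2.0*3.89)*3.89 = 67.997 m^2.
P = b + 2*y*sqrt(1 + z^2) = 9.7 + 2*3.89*sqrt(1 + 2.0^2) = 27.097 m.
R = A/P = 67.997 / 27.097 = 2.5094 m.

2.5094


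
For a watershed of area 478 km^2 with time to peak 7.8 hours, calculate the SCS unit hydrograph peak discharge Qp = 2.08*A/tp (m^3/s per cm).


SCS formula: Qp = 2.08 * A / tp.
Qp = 2.08 * 478 / 7.8
   = 994.24 / 7.8
   = 127.47 m^3/s per cm.

127.47


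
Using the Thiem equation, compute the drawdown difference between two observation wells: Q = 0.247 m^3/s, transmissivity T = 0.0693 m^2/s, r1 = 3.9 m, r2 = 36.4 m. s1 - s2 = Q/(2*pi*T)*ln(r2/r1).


Thiem equation: s1 - s2 = Q/(2*pi*T) * ln(r2/r1).
ln(r2/r1) = ln(36.4/3.9) = 2.2336.
Q/(2*pi*T) = 0.247 / (2*pi*0.0693) = 0.247 / 0.4354 = 0.5673.
s1 - s2 = 0.5673 * 2.2336 = 1.267 m.

1.267


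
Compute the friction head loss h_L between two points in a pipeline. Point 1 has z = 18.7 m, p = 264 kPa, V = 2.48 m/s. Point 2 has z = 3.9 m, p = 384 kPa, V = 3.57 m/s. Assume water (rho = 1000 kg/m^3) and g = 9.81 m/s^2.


Total head at each section: H = z + p/(rho*g) + V^2/(2g).
H1 = 18.7 + 264*1000/(1000*9.81) + 2.48^2/(2*9.81)
   = 18.7 + 26.911 + 0.3135
   = 45.925 m.
H2 = 3.9 + 384*1000/(1000*9.81) + 3.57^2/(2*9.81)
   = 3.9 + 39.144 + 0.6496
   = 43.693 m.
h_L = H1 - H2 = 45.925 - 43.693 = 2.231 m.

2.231


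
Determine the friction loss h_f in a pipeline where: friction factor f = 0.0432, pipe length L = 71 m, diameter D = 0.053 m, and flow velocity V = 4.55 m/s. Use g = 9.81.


Darcy-Weisbach equation: h_f = f * (L/D) * V^2/(2g).
f * L/D = 0.0432 * 71/0.053 = 57.8717.
V^2/(2g) = 4.55^2 / (2*9.81) = 20.7025 / 19.62 = 1.0552 m.
h_f = 57.8717 * 1.0552 = 61.065 m.

61.065


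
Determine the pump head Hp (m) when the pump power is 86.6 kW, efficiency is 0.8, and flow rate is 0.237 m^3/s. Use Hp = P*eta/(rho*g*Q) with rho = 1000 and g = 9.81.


Pump head formula: Hp = P * eta / (rho * g * Q).
Numerator: P * eta = 86.6 * 1000 * 0.8 = 69280.0 W.
Denominator: rho * g * Q = 1000 * 9.81 * 0.237 = 2324.97.
Hp = 69280.0 / 2324.97 = 29.8 m.

29.8


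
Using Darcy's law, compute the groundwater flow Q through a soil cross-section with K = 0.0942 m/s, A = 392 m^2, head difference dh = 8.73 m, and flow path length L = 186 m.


Darcy's law: Q = K * A * i, where i = dh/L.
Hydraulic gradient i = 8.73 / 186 = 0.046935.
Q = 0.0942 * 392 * 0.046935
  = 1.7332 m^3/s.

1.7332


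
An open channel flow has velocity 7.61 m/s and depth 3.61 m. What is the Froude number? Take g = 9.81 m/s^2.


The Froude number is defined as Fr = V / sqrt(g*y).
g*y = 9.81 * 3.61 = 35.4141.
sqrt(g*y) = sqrt(35.4141) = 5.951.
Fr = 7.61 / 5.951 = 1.2788.

1.2788


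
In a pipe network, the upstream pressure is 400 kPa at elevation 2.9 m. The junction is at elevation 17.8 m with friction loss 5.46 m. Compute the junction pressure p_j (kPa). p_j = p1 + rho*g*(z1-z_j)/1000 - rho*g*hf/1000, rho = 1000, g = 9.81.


Junction pressure: p_j = p1 + rho*g*(z1 - z_j)/1000 - rho*g*hf/1000.
Elevation term = 1000*9.81*(2.9 - 17.8)/1000 = -146.169 kPa.
Friction term = 1000*9.81*5.46/1000 = 53.563 kPa.
p_j = 400 + -146.169 - 53.563 = 200.27 kPa.

200.27


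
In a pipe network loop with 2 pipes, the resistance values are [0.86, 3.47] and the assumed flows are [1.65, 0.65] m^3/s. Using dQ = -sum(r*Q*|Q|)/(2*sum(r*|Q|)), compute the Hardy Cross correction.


Numerator terms (r*Q*|Q|): 0.86*1.65*|1.65| = 2.3413; 3.47*0.65*|0.65| = 1.4661.
Sum of numerator = 3.8074.
Denominator terms (r*|Q|): 0.86*|1.65| = 1.419; 3.47*|0.65| = 2.2555.
2 * sum of denominator = 2 * 3.6745 = 7.349.
dQ = -3.8074 / 7.349 = -0.5181 m^3/s.

-0.5181


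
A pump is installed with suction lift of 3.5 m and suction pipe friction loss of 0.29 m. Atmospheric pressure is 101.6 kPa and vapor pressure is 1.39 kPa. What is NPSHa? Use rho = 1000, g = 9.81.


NPSHa = p_atm/(rho*g) - z_s - hf_s - p_vap/(rho*g).
p_atm/(rho*g) = 101.6*1000 / (1000*9.81) = 10.357 m.
p_vap/(rho*g) = 1.39*1000 / (1000*9.81) = 0.142 m.
NPSHa = 10.357 - 3.5 - 0.29 - 0.142
      = 6.43 m.

6.43


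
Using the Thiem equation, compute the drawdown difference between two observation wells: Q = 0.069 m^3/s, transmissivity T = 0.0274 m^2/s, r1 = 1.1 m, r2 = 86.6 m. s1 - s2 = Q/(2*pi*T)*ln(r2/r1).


Thiem equation: s1 - s2 = Q/(2*pi*T) * ln(r2/r1).
ln(r2/r1) = ln(86.6/1.1) = 4.366.
Q/(2*pi*T) = 0.069 / (2*pi*0.0274) = 0.069 / 0.1722 = 0.4008.
s1 - s2 = 0.4008 * 4.366 = 1.7499 m.

1.7499
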